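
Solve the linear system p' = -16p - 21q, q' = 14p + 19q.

p(t) = 3c_1e^(-2t) + c_2e^(5t), q(t) = -2c_1e^(-2t) - c_2e^(5t)

Coefficient matrix A = [[-16, -21], [14, 19]].
Characteristic polynomial det(A - λI) = λ^2 - 3λ - 10 = 0.
Eigenvalues λ = -2, 5.
For λ=-2: (A-λI) row 1 is [-14, -21], so an eigenvector is (3, -2).
For λ=5: (A-λI) row 1 is [-21, -21], so an eigenvector is (1, -1).
General solution: c_1e^(-2t)(3,-2) + c_2e^(5t)(1,-1).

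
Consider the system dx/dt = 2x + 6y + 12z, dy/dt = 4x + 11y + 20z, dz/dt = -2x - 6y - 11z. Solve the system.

Coefficient matrix A = [[2, 6, 12], [4, 11, 20], [-2, -6, -11]].
det(A - λI) = 0 gives eigenvalues λ = 2, -1, 1.
For λ=2: eigenvector (1,4,-2).
For λ=-1: eigenvector (2,1,-1).
For λ=1: eigenvector (0,2,-1).
General solution: c_1e^(2t)(1,4,-2) + c_2e^(-t)(2,1,-1) + c_3e^(t)(0,2,-1).

x(t) = c_1e^(2t) + 2c_2e^(-t), y(t) = 4c_1e^(2t) + c_2e^(-t) + 2c_3e^(t), z(t) = -2c_1e^(2t) - c_2e^(-t) - c_3e^(t)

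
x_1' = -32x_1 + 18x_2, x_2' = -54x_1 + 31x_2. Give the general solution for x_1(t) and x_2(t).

Coefficient matrix A = [[-32, 18], [-54, 31]].
Characteristic polynomial det(A - λI) = λ^2 + λ - 20 = 0.
Eigenvalues λ = -5, 4.
For λ=-5: (A-λI) row 1 is [-27, 18], so an eigenvector is (2, 3).
For λ=4: (A-λI) row 1 is [-36, 18], so an eigenvector is (1, 2).
General solution: c_1e^(-5t)(2,3) + c_2e^(4t)(1,2).

x_1(t) = 2c_1e^(-5t) + c_2e^(4t), x_2(t) = 3c_1e^(-5t) + 2c_2e^(4t)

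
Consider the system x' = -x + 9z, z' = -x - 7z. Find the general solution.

Coefficient matrix A = [[-1, 9], [-1, -7]].
Characteristic polynomial det(A - λI) = λ^2 + 8λ + 16 = 0.
Single eigenvalue λ = -4 with algebraic multiplicity 2.
Eigenvector v = (-3,1); generalized eigenvector w with (A-λI)w=v is (2,-1).
General solution: e^(-4t)[C_1·v + C_2·(t·v + w)].

x(t) = -3C_1e^(-4t) - 3C_2te^(-4t) + 2C_2e^(-4t), z(t) = C_1e^(-4t) + C_2te^(-4t) - C_2e^(-4t)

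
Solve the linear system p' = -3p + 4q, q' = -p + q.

Coefficient matrix A = [[-3, 4], [-1, 1]].
Characteristic polynomial det(A - λI) = λ^2 + 2λ + 1 = 0.
Single eigenvalue λ = -1 with algebraic multiplicity 2.
Eigenvector v = (-2,-1); generalized eigenvector w with (A-λI)w=v is (3,1).
General solution: e^(-t)[C_1·v + C_2·(t·v + w)].

p(t) = -2C_1e^(-t) - 2C_2te^(-t) + 3C_2e^(-t), q(t) = -C_1e^(-t) - C_2te^(-t) + C_2e^(-t)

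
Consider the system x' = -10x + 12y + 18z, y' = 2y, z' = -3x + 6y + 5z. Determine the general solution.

Coefficient matrix A = [[-10, 12, 18], [0, 2, 0], [-3, 6, 5]].
det(A - λI) = 0 gives eigenvalues λ = 2, -4, -1.
For λ=2: eigenvector (4,1,2).
For λ=-4: eigenvector (3,0,1).
For λ=-1: eigenvector (2,0,1).
General solution: K_1e^(2t)(4,1,2) + K_2e^(-4t)(3,0,1) + K_3e^(-t)(2,0,1).

x(t) = 4K_1e^(2t) + 3K_2e^(-4t) + 2K_3e^(-t), y(t) = K_1e^(2t), z(t) = 2K_1e^(2t) + K_2e^(-4t) + K_3e^(-t)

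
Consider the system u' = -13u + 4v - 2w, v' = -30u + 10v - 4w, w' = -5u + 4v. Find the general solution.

u(t) = c_1e^(-3t) - 2c_3e^(-2t), v(t) = 2c_1e^(-3t) + c_2e^(2t) - 4c_3e^(-2t), w(t) = -c_1e^(-3t) + 2c_2e^(2t) + 3c_3e^(-2t)

Coefficient matrix A = [[-13, 4, -2], [-30, 10, -4], [-5, 4, 0]].
det(A - λI) = 0 gives eigenvalues λ = -3, 2, -2.
For λ=-3: eigenvector (1,2,-1).
For λ=2: eigenvector (0,1,2).
For λ=-2: eigenvector (-2,-4,3).
General solution: c_1e^(-3t)(1,2,-1) + c_2e^(2t)(0,1,2) + c_3e^(-2t)(-2,-4,3).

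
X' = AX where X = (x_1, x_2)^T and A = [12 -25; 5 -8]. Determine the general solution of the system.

Coefficient matrix A = [[12, -25], [5, -8]].
Characteristic polynomial det(A - λI) = λ^2 - 4λ + 29 = 0.
Eigenvalues λ = 2 ± 5i (complex conjugate pair).
For λ=2+5i: an eigenvector is (1,0) - i(2,1) = (1 - 2i, 0 - i).
A real fundamental pair from Re and Im of e^((2+5i)t)v: X_1 = e^(2t)(cos(5t)·(1,0) + sin(5t)·(2,1)), X_2 = e^(2t)(sin(5t)·(1,0) - cos(5t)·(2,1)).
General solution: c_1X_1 + c_2X_2.

x_1(t) = 2c_1e^(2t)sin(5t) + c_1e^(2t)cos(5t) + c_2e^(2t)sin(5t) - 2c_2e^(2t)cos(5t), x_2(t) = c_1e^(2t)sin(5t) - c_2e^(2t)cos(5t)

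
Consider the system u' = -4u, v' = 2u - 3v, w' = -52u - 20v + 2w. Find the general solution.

Coefficient matrix A = [[-4, 0, 0], [2, -3, 0], [-52, -20, 2]].
det(A - λI) = 0 gives eigenvalues λ = 2, -3, -4.
For λ=2: eigenvector (0,0,1).
For λ=-3: eigenvector (0,1,4).
For λ=-4: eigenvector (1,-2,2).
General solution: C_1e^(2t)(0,0,1) + C_2e^(-3t)(0,1,4) + C_3e^(-4t)(1,-2,2).

u(t) = C_3e^(-4t), v(t) = C_2e^(-3t) - 2C_3e^(-4t), w(t) = C_1e^(2t) + 4C_2e^(-3t) + 2C_3e^(-4t)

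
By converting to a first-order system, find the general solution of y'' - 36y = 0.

Let x_1 = y, x_2 = y'. Then x_1' = x_2 and x_2' = 36x_1.
A = [[0,1],[36,0]]; det(A-λI) = λ^2 - 36.
Eigenvalues λ = 6, -6 with eigenvectors (1,6), (1,-6).

y(t) = c_1e^(6t) + c_2e^(-6t)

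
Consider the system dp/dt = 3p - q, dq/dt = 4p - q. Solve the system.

Coefficient matrix A = [[3, -1], [4, -1]].
Characteristic polynomial det(A - λI) = λ^2 - 2λ + 1 = 0.
Single eigenvalue λ = 1 with algebraic multiplicity 2.
Eigenvector v = (1,2); generalized eigenvector w with (A-λI)w=v is (2,3).
General solution: e^(t)[C_1·v + C_2·(t·v + w)].

p(t) = C_1e^(t) + C_2te^(t) + 2C_2e^(t), q(t) = 2C_1e^(t) + 2C_2te^(t) + 3C_2e^(t)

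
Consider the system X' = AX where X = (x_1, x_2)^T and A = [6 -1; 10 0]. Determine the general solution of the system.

Coefficient matrix A = [[6, -1], [10, 0]].
Characteristic polynomial det(A - λI) = λ^2 - 6λ + 10 = 0.
Eigenvalues λ = 3 ± i (complex conjugate pair).
For λ=3+i: an eigenvector is (-1,-3) - i(0,-1) = (-1, -3 + i).
A real fundamental pair from Re and Im of e^((3+i)t)v: X_1 = e^(3t)(cos(t)·(-1,-3) + sin(t)·(0,-1)), X_2 = e^(3t)(sin(t)·(-1,-3) - cos(t)·(0,-1)).
General solution: K_1X_1 + K_2X_2.

x_1(t) = -K_1e^(3t)cos(t) - K_2e^(3t)sin(t), x_2(t) = -K_1e^(3t)sin(t) - 3K_1e^(3t)cos(t) - 3K_2e^(3t)sin(t) + K_2e^(3t)cos(t)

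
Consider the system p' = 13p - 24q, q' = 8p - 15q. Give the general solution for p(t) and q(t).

p(t) = -3c_1e^(-3t) + 2c_2e^(t), q(t) = -2c_1e^(-3t) + c_2e^(t)

Coefficient matrix A = [[13, -24], [8, -15]].
Characteristic polynomial det(A - λI) = λ^2 + 2λ - 3 = 0.
Eigenvalues λ = -3, 1.
For λ=-3: (A-λI) row 1 is [16, -24], so an eigenvector is (-3, -2).
For λ=1: (A-λI) row 1 is [12, -24], so an eigenvector is (2, 1).
General solution: c_1e^(-3t)(-3,-2) + c_2e^(t)(2,1).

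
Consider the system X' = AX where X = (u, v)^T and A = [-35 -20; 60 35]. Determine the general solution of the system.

u(t) = C_1e^(5t) + 2C_2e^(-5t), v(t) = -2C_1e^(5t) - 3C_2e^(-5t)

Coefficient matrix A = [[-35, -20], [60, 35]].
Characteristic polynomial det(A - λI) = λ^2 - 25 = 0.
Eigenvalues λ = 5, -5.
For λ=5: (A-λI) row 1 is [-40, -20], so an eigenvector is (1, -2).
For λ=-5: (A-λI) row 1 is [-30, -20], so an eigenvector is (2, -3).
General solution: C_1e^(5t)(1,-2) + C_2e^(-5t)(2,-3).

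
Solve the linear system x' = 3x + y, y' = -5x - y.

x(t) = c_1e^(t)cos(t) + c_2e^(t)sin(t), y(t) = -c_1e^(t)sin(t) - 2c_1e^(t)cos(t) - 2c_2e^(t)sin(t) + c_2e^(t)cos(t)

Coefficient matrix A = [[3, 1], [-5, -1]].
Characteristic polynomial det(A - λI) = λ^2 - 2λ + 2 = 0.
Eigenvalues λ = 1 ± i (complex conjugate pair).
For λ=1+i: an eigenvector is (1,-2) - i(0,-1) = (1, -2 + i).
A real fundamental pair from Re and Im of e^((1+i)t)v: X_1 = e^(t)(cos(t)·(1,-2) + sin(t)·(0,-1)), X_2 = e^(t)(sin(t)·(1,-2) - cos(t)·(0,-1)).
General solution: c_1X_1 + c_2X_2.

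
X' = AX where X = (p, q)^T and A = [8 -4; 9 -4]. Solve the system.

Coefficient matrix A = [[8, -4], [9, -4]].
Characteristic polynomial det(A - λI) = λ^2 - 4λ + 4 = 0.
Single eigenvalue λ = 2 with algebraic multiplicity 2.
Eigenvector v = (2,3); generalized eigenvector w with (A-λI)w=v is (-1,-2).
General solution: e^(2t)[K_1·v + K_2·(t·v + w)].

p(t) = 2K_1e^(2t) + 2K_2te^(2t) - K_2e^(2t), q(t) = 3K_1e^(2t) + 3K_2te^(2t) - 2K_2e^(2t)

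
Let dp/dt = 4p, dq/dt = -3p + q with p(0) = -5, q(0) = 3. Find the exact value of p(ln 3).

A = [[4,0],[-3,1]]; eigenvalues λ = 1, 4.
Eigenvectors: (0,-1) for λ=1, (-1,1) for λ=4.
From the initial condition, c_1 = 2, c_2 = 5.
p(ln 3) = (2)(3^1)(0) + (5)(3^4)(-1) = -405.

-405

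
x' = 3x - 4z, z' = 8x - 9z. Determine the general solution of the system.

x(t) = C_1e^(-5t) + C_2e^(-t), z(t) = 2C_1e^(-5t) + C_2e^(-t)

Coefficient matrix A = [[3, -4], [8, -9]].
Characteristic polynomial det(A - λI) = λ^2 + 6λ + 5 = 0.
Eigenvalues λ = -5, -1.
For λ=-5: (A-λI) row 1 is [8, -4], so an eigenvector is (1, 2).
For λ=-1: (A-λI) row 1 is [4, -4], so an eigenvector is (1, 1).
General solution: C_1e^(-5t)(1,2) + C_2e^(-t)(1,1).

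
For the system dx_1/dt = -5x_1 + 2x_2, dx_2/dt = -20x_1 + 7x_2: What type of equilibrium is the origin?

A = [[-5,2],[-20,7]]; det(A-λI) = λ^2 - 2λ + 5.
λ = 1 ± 2i: positive real part.

unstable spiral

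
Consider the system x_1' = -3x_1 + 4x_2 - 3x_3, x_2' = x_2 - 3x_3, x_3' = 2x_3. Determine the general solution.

Coefficient matrix A = [[-3, 4, -3], [0, 1, -3], [0, 0, 2]].
det(A - λI) = 0 gives eigenvalues λ = -3, 1, 2.
For λ=-3: eigenvector (1,0,0).
For λ=1: eigenvector (1,1,0).
For λ=2: eigenvector (-3,-3,1).
General solution: c_1e^(-3t)(1,0,0) + c_2e^(t)(1,1,0) + c_3e^(2t)(-3,-3,1).

x_1(t) = c_1e^(-3t) + c_2e^(t) - 3c_3e^(2t), x_2(t) = c_2e^(t) - 3c_3e^(2t), x_3(t) = c_3e^(2t)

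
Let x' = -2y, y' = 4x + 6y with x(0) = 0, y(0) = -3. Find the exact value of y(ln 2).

A = [[0,-2],[4,6]]; eigenvalues λ = 2, 4.
Eigenvectors: (-1,1) for λ=2, (1,-2) for λ=4.
From the initial condition, c_1 = 3, c_2 = 3.
y(ln 2) = (3)(2^2)(1) + (3)(2^4)(-2) = -84.

-84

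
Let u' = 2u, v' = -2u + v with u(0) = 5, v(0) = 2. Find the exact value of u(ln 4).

A = [[2,0],[-2,1]]; eigenvalues λ = 1, 2.
Eigenvectors: (0,-1) for λ=1, (-1,2) for λ=2.
From the initial condition, c_1 = -12, c_2 = -5.
u(ln 4) = (-12)(4^1)(0) + (-5)(4^2)(-1) = 80.

80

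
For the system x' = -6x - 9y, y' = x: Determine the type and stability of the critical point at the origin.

stable improper node

A = [[-6,-9],[1,0]]; det(A-λI) = λ^2 + 6λ + 9.
repeated λ = -3 with a single eigenvector.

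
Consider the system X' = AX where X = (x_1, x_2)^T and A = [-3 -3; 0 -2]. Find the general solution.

x_1(t) = -3c_1e^(-2t) + c_2e^(-3t), x_2(t) = c_1e^(-2t)

Coefficient matrix A = [[-3, -3], [0, -2]].
Characteristic polynomial det(A - λI) = λ^2 + 5λ + 6 = 0.
Eigenvalues λ = -2, -3.
For λ=-2: (A-λI) row 1 is [-1, -3], so an eigenvector is (-3, 1).
For λ=-3: (A-λI) row 1 is [0, -3], so an eigenvector is (1, 0).
General solution: c_1e^(-2t)(-3,1) + c_2e^(-3t)(1,0).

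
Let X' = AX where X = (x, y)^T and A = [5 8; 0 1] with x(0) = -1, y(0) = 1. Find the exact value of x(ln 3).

237

A = [[5,8],[0,1]]; eigenvalues λ = 1, 5.
Eigenvectors: (2,-1) for λ=1, (-1,0) for λ=5.
From the initial condition, c_1 = -1, c_2 = -1.
x(ln 3) = (-1)(3^1)(2) + (-1)(3^5)(-1) = 237.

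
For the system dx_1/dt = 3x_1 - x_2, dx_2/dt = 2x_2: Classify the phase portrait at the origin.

unstable node

A = [[3,-1],[0,2]]; det(A-λI) = λ^2 - 5λ + 6.
λ = 3, 2: both positive.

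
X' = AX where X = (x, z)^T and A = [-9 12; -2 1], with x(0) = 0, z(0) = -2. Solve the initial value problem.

Coefficient matrix A = [[-9, 12], [-2, 1]].
Characteristic polynomial det(A - λI) = λ^2 + 8λ + 15 = 0.
Eigenvalues λ = -3, -5.
For λ=-3: (A-λI) row 1 is [-6, 12], so an eigenvector is (2, 1).
For λ=-5: (A-λI) row 1 is [-4, 12], so an eigenvector is (3, 1).
General solution: K_1e^(-3t)(2,1) + K_2e^(-5t)(3,1).
Applying x(0)=0, z(0)=-2 gives K_1=-6, K_2=4.

x(t) = -12e^(-3t) + 12e^(-5t), z(t) = -6e^(-3t) + 4e^(-5t)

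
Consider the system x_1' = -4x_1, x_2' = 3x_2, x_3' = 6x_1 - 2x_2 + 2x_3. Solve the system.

Coefficient matrix A = [[-4, 0, 0], [0, 3, 0], [6, -2, 2]].
det(A - λI) = 0 gives eigenvalues λ = -4, 3, 2.
For λ=-4: eigenvector (1,0,-1).
For λ=3: eigenvector (0,1,-2).
For λ=2: eigenvector (0,0,1).
General solution: K_1e^(-4t)(1,0,-1) + K_2e^(3t)(0,1,-2) + K_3e^(2t)(0,0,1).

x_1(t) = K_1e^(-4t), x_2(t) = K_2e^(3t), x_3(t) = -K_1e^(-4t) - 2K_2e^(3t) + K_3e^(2t)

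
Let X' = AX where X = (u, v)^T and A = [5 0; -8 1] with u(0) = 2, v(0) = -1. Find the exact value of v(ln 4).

A = [[5,0],[-8,1]]; eigenvalues λ = 5, 1.
Eigenvectors: (1,-2) for λ=5, (0,-1) for λ=1.
From the initial condition, c_1 = 2, c_2 = -3.
v(ln 4) = (2)(4^5)(-2) + (-3)(4^1)(-1) = -4084.

-4084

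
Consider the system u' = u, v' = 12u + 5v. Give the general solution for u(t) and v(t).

u(t) = K_2e^(t), v(t) = -K_1e^(5t) - 3K_2e^(t)

Coefficient matrix A = [[1, 0], [12, 5]].
Characteristic polynomial det(A - λI) = λ^2 - 6λ + 5 = 0.
Eigenvalues λ = 5, 1.
For λ=5: (A-λI) row 1 is [-4, 0], so an eigenvector is (0, -1).
For λ=1: (A-λI) row 2 is [12, 4], so an eigenvector is (1, -3).
General solution: K_1e^(5t)(0,-1) + K_2e^(t)(1,-3).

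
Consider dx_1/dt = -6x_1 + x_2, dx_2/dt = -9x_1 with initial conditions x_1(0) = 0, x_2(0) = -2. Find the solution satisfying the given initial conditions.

Coefficient matrix A = [[-6, 1], [-9, 0]].
Characteristic polynomial det(A - λI) = λ^2 + 6λ + 9 = 0.
Single eigenvalue λ = -3 with algebraic multiplicity 2.
Eigenvector v = (-1,-3); generalized eigenvector w with (A-λI)w=v is (0,-1).
General solution: e^(-3t)[C_1·v + C_2·(t·v + w)].
Applying x_1(0)=0, x_2(0)=-2 gives C_1=0, C_2=2.

x_1(t) = -2te^(-3t), x_2(t) = -6te^(-3t) - 2e^(-3t)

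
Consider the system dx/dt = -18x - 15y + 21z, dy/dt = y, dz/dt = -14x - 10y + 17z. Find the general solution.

x(t) = 3K_1e^(-4t) - 3K_2e^(t) + K_3e^(3t), y(t) = K_2e^(t), z(t) = 2K_1e^(-4t) - 2K_2e^(t) + K_3e^(3t)

Coefficient matrix A = [[-18, -15, 21], [0, 1, 0], [-14, -10, 17]].
det(A - λI) = 0 gives eigenvalues λ = -4, 1, 3.
For λ=-4: eigenvector (3,0,2).
For λ=1: eigenvector (-3,1,-2).
For λ=3: eigenvector (1,0,1).
General solution: K_1e^(-4t)(3,0,2) + K_2e^(t)(-3,1,-2) + K_3e^(3t)(1,0,1).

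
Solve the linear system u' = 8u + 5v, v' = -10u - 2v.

Coefficient matrix A = [[8, 5], [-10, -2]].
Characteristic polynomial det(A - λI) = λ^2 - 6λ + 34 = 0.
Eigenvalues λ = 3 ± 5i (complex conjugate pair).
For λ=3+5i: an eigenvector is (1,-1) - i(0,-1) = (1, -1 + i).
A real fundamental pair from Re and Im of e^((3+5i)t)v: X_1 = e^(3t)(cos(5t)·(1,-1) + sin(5t)·(0,-1)), X_2 = e^(3t)(sin(5t)·(1,-1) - cos(5t)·(0,-1)).
General solution: C_1X_1 + C_2X_2.

u(t) = C_1e^(3t)cos(5t) + C_2e^(3t)sin(5t), v(t) = -C_1e^(3t)sin(5t) - C_1e^(3t)cos(5t) - C_2e^(3t)sin(5t) + C_2e^(3t)cos(5t)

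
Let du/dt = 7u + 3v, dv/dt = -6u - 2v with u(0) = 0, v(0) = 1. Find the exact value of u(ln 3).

78

A = [[7,3],[-6,-2]]; eigenvalues λ = 4, 1.
Eigenvectors: (-1,1) for λ=4, (1,-2) for λ=1.
From the initial condition, c_1 = -1, c_2 = -1.
u(ln 3) = (-1)(3^4)(-1) + (-1)(3^1)(1) = 78.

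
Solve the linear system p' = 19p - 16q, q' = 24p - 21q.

p(t) = C_1e^(3t) + 2C_2e^(-5t), q(t) = C_1e^(3t) + 3C_2e^(-5t)

Coefficient matrix A = [[19, -16], [24, -21]].
Characteristic polynomial det(A - λI) = λ^2 + 2λ - 15 = 0.
Eigenvalues λ = 3, -5.
For λ=3: (A-λI) row 1 is [16, -16], so an eigenvector is (1, 1).
For λ=-5: (A-λI) row 1 is [24, -16], so an eigenvector is (2, 3).
General solution: C_1e^(3t)(1,1) + C_2e^(-5t)(2,3).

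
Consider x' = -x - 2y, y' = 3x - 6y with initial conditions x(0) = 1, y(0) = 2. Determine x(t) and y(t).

x(t) = -e^(-3t) + 2e^(-4t), y(t) = -e^(-3t) + 3e^(-4t)

Coefficient matrix A = [[-1, -2], [3, -6]].
Characteristic polynomial det(A - λI) = λ^2 + 7λ + 12 = 0.
Eigenvalues λ = -3, -4.
For λ=-3: (A-λI) row 1 is [2, -2], so an eigenvector is (1, 1).
For λ=-4: (A-λI) row 1 is [3, -2], so an eigenvector is (-2, -3).
General solution: c_1e^(-3t)(1,1) + c_2e^(-4t)(-2,-3).
Applying x(0)=1, y(0)=2 gives c_1=-1, c_2=-1.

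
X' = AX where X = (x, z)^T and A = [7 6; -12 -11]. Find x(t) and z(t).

x(t) = c_1e^(-5t) + c_2e^(t), z(t) = -2c_1e^(-5t) - c_2e^(t)

Coefficient matrix A = [[7, 6], [-12, -11]].
Characteristic polynomial det(A - λI) = λ^2 + 4λ - 5 = 0.
Eigenvalues λ = -5, 1.
For λ=-5: (A-λI) row 1 is [12, 6], so an eigenvector is (1, -2).
For λ=1: (A-λI) row 1 is [6, 6], so an eigenvector is (1, -1).
General solution: c_1e^(-5t)(1,-2) + c_2e^(t)(1,-1).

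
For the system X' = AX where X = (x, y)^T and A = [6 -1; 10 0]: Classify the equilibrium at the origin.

A = [[6,-1],[10,0]]; det(A-λI) = λ^2 - 6λ + 10.
λ = 3 ± i: positive real part.

unstable spiral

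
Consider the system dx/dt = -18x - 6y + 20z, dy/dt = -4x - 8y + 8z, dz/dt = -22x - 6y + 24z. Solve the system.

x(t) = 3K_1e^(-2t) + 4K_2e^(4t) + K_3e^(-4t), y(t) = 2K_1e^(-2t) + 2K_2e^(4t) + K_3e^(-4t), z(t) = 3K_1e^(-2t) + 5K_2e^(4t) + K_3e^(-4t)

Coefficient matrix A = [[-18, -6, 20], [-4, -8, 8], [-22, -6, 24]].
det(A - λI) = 0 gives eigenvalues λ = -2, 4, -4.
For λ=-2: eigenvector (3,2,3).
For λ=4: eigenvector (4,2,5).
For λ=-4: eigenvector (1,1,1).
General solution: K_1e^(-2t)(3,2,3) + K_2e^(4t)(4,2,5) + K_3e^(-4t)(1,1,1).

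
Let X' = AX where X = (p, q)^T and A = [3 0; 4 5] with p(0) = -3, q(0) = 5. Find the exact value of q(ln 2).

16

A = [[3,0],[4,5]]; eigenvalues λ = 5, 3.
Eigenvectors: (0,1) for λ=5, (1,-2) for λ=3.
From the initial condition, c_1 = -1, c_2 = -3.
q(ln 2) = (-1)(2^5)(1) + (-3)(2^3)(-2) = 16.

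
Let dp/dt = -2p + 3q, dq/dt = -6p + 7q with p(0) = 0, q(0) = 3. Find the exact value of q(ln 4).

1524

A = [[-2,3],[-6,7]]; eigenvalues λ = 1, 4.
Eigenvectors: (-1,-1) for λ=1, (1,2) for λ=4.
From the initial condition, c_1 = 3, c_2 = 3.
q(ln 4) = (3)(4^1)(-1) + (3)(4^4)(2) = 1524.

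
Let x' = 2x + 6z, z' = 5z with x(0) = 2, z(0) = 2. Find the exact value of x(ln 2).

120

A = [[2,6],[0,5]]; eigenvalues λ = 5, 2.
Eigenvectors: (-2,-1) for λ=5, (1,0) for λ=2.
From the initial condition, c_1 = -2, c_2 = -2.
x(ln 2) = (-2)(2^5)(-2) + (-2)(2^2)(1) = 120.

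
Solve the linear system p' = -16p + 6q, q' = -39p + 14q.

Coefficient matrix A = [[-16, 6], [-39, 14]].
Characteristic polynomial det(A - λI) = λ^2 + 2λ + 10 = 0.
Eigenvalues λ = -1 ± 3i (complex conjugate pair).
For λ=-1+3i: an eigenvector is (1,3) - i(1,2) = (1 - i, 3 - 2i).
A real fundamental pair from Re and Im of e^((-1+3i)t)v: X_1 = e^(-t)(cos(3t)·(1,3) + sin(3t)·(1,2)), X_2 = e^(-t)(sin(3t)·(1,3) - cos(3t)·(1,2)).
General solution: c_1X_1 + c_2X_2.

p(t) = c_1e^(-t)sin(3t) + c_1e^(-t)cos(3t) + c_2e^(-t)sin(3t) - c_2e^(-t)cos(3t), q(t) = 2c_1e^(-t)sin(3t) + 3c_1e^(-t)cos(3t) + 3c_2e^(-t)sin(3t) - 2c_2e^(-t)cos(3t)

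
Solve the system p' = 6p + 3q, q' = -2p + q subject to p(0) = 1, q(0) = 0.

Coefficient matrix A = [[6, 3], [-2, 1]].
Characteristic polynomial det(A - λI) = λ^2 - 7λ + 12 = 0.
Eigenvalues λ = 3, 4.
For λ=3: (A-λI) row 1 is [3, 3], so an eigenvector is (1, -1).
For λ=4: (A-λI) row 1 is [2, 3], so an eigenvector is (-3, 2).
General solution: c_1e^(3t)(1,-1) + c_2e^(4t)(-3,2).
Applying p(0)=1, q(0)=0 gives c_1=-2, c_2=-1.

p(t) = 3e^(4t) - 2e^(3t), q(t) = -2e^(4t) + 2e^(3t)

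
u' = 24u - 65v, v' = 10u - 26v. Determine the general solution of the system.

Coefficient matrix A = [[24, -65], [10, -26]].
Characteristic polynomial det(A - λI) = λ^2 + 2λ + 26 = 0.
Eigenvalues λ = -1 ± 5i (complex conjugate pair).
For λ=-1+5i: an eigenvector is (2,1) - i(-3,-1) = (2 + 3i, 1 + i).
A real fundamental pair from Re and Im of e^((-1+5i)t)v: X_1 = e^(-t)(cos(5t)·(2,1) + sin(5t)·(-3,-1)), X_2 = e^(-t)(sin(5t)·(2,1) - cos(5t)·(-3,-1)).
General solution: C_1X_1 + C_2X_2.

u(t) = -3C_1e^(-t)sin(5t) + 2C_1e^(-t)cos(5t) + 2C_2e^(-t)sin(5t) + 3C_2e^(-t)cos(5t), v(t) = -C_1e^(-t)sin(5t) + C_1e^(-t)cos(5t) + C_2e^(-t)sin(5t) + C_2e^(-t)cos(5t)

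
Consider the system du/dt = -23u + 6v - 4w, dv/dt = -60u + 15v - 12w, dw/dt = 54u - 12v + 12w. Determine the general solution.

Coefficient matrix A = [[-23, 6, -4], [-60, 15, -12], [54, -12, 12]].
det(A - λI) = 0 gives eigenvalues λ = 4, 3, -3.
For λ=4: eigenvector (-4,-12,9).
For λ=3: eigenvector (1,3,-2).
For λ=-3: eigenvector (1,2,-2).
General solution: c_1e^(4t)(-4,-12,9) + c_2e^(3t)(1,3,-2) + c_3e^(-3t)(1,2,-2).

u(t) = -4c_1e^(4t) + c_2e^(3t) + c_3e^(-3t), v(t) = -12c_1e^(4t) + 3c_2e^(3t) + 2c_3e^(-3t), w(t) = 9c_1e^(4t) - 2c_2e^(3t) - 2c_3e^(-3t)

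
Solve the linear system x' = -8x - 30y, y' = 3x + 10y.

x(t) = -3C_1e^(t)sin(3t) + C_1e^(t)cos(3t) + C_2e^(t)sin(3t) + 3C_2e^(t)cos(3t), y(t) = C_1e^(t)sin(3t) - C_2e^(t)cos(3t)

Coefficient matrix A = [[-8, -30], [3, 10]].
Characteristic polynomial det(A - λI) = λ^2 - 2λ + 10 = 0.
Eigenvalues λ = 1 ± 3i (complex conjugate pair).
For λ=1+3i: an eigenvector is (1,0) - i(-3,1) = (1 + 3i, 0 - i).
A real fundamental pair from Re and Im of e^((1+3i)t)v: X_1 = e^(t)(cos(3t)·(1,0) + sin(3t)·(-3,1)), X_2 = e^(t)(sin(3t)·(1,0) - cos(3t)·(-3,1)).
General solution: C_1X_1 + C_2X_2.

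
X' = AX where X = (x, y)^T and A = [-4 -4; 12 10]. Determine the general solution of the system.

x(t) = C_1e^(4t) - 2C_2e^(2t), y(t) = -2C_1e^(4t) + 3C_2e^(2t)

Coefficient matrix A = [[-4, -4], [12, 10]].
Characteristic polynomial det(A - λI) = λ^2 - 6λ + 8 = 0.
Eigenvalues λ = 4, 2.
For λ=4: (A-λI) row 1 is [-8, -4], so an eigenvector is (1, -2).
For λ=2: (A-λI) row 1 is [-6, -4], so an eigenvector is (-2, 3).
General solution: C_1e^(4t)(1,-2) + C_2e^(2t)(-2,3).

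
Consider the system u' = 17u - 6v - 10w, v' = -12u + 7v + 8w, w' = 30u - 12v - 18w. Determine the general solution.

Coefficient matrix A = [[17, -6, -10], [-12, 7, 8], [30, -12, -18]].
det(A - λI) = 0 gives eigenvalues λ = 1, 3, 2.
For λ=1: eigenvector (3,-2,6).
For λ=3: eigenvector (-1,1,-2).
For λ=2: eigenvector (-2,0,-3).
General solution: c_1e^(t)(3,-2,6) + c_2e^(3t)(-1,1,-2) + c_3e^(2t)(-2,0,-3).

u(t) = 3c_1e^(t) - c_2e^(3t) - 2c_3e^(2t), v(t) = -2c_1e^(t) + c_2e^(3t), w(t) = 6c_1e^(t) - 2c_2e^(3t) - 3c_3e^(2t)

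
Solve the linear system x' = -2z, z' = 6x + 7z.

x(t) = 2K_1e^(3t) - K_2e^(4t), z(t) = -3K_1e^(3t) + 2K_2e^(4t)

Coefficient matrix A = [[0, -2], [6, 7]].
Characteristic polynomial det(A - λI) = λ^2 - 7λ + 12 = 0.
Eigenvalues λ = 3, 4.
For λ=3: (A-λI) row 1 is [-3, -2], so an eigenvector is (2, -3).
For λ=4: (A-λI) row 1 is [-4, -2], so an eigenvector is (-1, 2).
General solution: K_1e^(3t)(2,-3) + K_2e^(4t)(-1,2).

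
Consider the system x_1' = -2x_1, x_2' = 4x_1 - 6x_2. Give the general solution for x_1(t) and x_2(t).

Coefficient matrix A = [[-2, 0], [4, -6]].
Characteristic polynomial det(A - λI) = λ^2 + 8λ + 12 = 0.
Eigenvalues λ = -6, -2.
For λ=-6: (A-λI) row 1 is [4, 0], so an eigenvector is (0, 1).
For λ=-2: (A-λI) row 2 is [4, -4], so an eigenvector is (-1, -1).
General solution: K_1e^(-6t)(0,1) + K_2e^(-2t)(-1,-1).

x_1(t) = -K_2e^(-2t), x_2(t) = K_1e^(-6t) - K_2e^(-2t)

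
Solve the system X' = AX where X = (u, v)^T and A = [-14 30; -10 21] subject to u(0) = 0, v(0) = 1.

Coefficient matrix A = [[-14, 30], [-10, 21]].
Characteristic polynomial det(A - λI) = λ^2 - 7λ + 6 = 0.
Eigenvalues λ = 1, 6.
For λ=1: (A-λI) row 1 is [-15, 30], so an eigenvector is (2, 1).
For λ=6: (A-λI) row 1 is [-20, 30], so an eigenvector is (-3, -2).
General solution: K_1e^(t)(2,1) + K_2e^(6t)(-3,-2).
Applying u(0)=0, v(0)=1 gives K_1=-3, K_2=-2.

u(t) = 6e^(6t) - 6e^(t), v(t) = 4e^(6t) - 3e^(t)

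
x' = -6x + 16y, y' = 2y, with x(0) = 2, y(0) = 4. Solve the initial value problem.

x(t) = 8e^(2t) - 6e^(-6t), y(t) = 4e^(2t)

Coefficient matrix A = [[-6, 16], [0, 2]].
Characteristic polynomial det(A - λI) = λ^2 + 4λ - 12 = 0.
Eigenvalues λ = -6, 2.
For λ=-6: (A-λI) row 1 is [0, 16], so an eigenvector is (-1, 0).
For λ=2: (A-λI) row 1 is [-8, 16], so an eigenvector is (2, 1).
General solution: c_1e^(-6t)(-1,0) + c_2e^(2t)(2,1).
Applying x(0)=2, y(0)=4 gives c_1=6, c_2=4.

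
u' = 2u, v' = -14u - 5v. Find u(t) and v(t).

Coefficient matrix A = [[2, 0], [-14, -5]].
Characteristic polynomial det(A - λI) = λ^2 + 3λ - 10 = 0.
Eigenvalues λ = -5, 2.
For λ=-5: (A-λI) row 1 is [7, 0], so an eigenvector is (0, 1).
For λ=2: (A-λI) row 2 is [-14, -7], so an eigenvector is (-1, 2).
General solution: K_1e^(-5t)(0,1) + K_2e^(2t)(-1,2).

u(t) = -K_2e^(2t), v(t) = K_1e^(-5t) + 2K_2e^(2t)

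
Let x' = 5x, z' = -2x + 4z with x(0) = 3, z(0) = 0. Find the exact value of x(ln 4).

3072

A = [[5,0],[-2,4]]; eigenvalues λ = 4, 5.
Eigenvectors: (0,1) for λ=4, (1,-2) for λ=5.
From the initial condition, c_1 = 6, c_2 = 3.
x(ln 4) = (6)(4^4)(0) + (3)(4^5)(1) = 3072.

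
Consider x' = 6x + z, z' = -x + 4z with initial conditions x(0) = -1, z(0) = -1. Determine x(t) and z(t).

x(t) = -2te^(5t) - e^(5t), z(t) = 2te^(5t) - e^(5t)

Coefficient matrix A = [[6, 1], [-1, 4]].
Characteristic polynomial det(A - λI) = λ^2 - 10λ + 25 = 0.
Single eigenvalue λ = 5 with algebraic multiplicity 2.
Eigenvector v = (-1,1); generalized eigenvector w with (A-λI)w=v is (-3,2).
General solution: e^(5t)[c_1·v + c_2·(t·v + w)].
Applying x(0)=-1, z(0)=-1 gives c_1=-5, c_2=2.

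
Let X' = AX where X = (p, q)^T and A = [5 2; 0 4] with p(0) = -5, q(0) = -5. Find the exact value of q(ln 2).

-80

A = [[5,2],[0,4]]; eigenvalues λ = 4, 5.
Eigenvectors: (2,-1) for λ=4, (1,0) for λ=5.
From the initial condition, c_1 = 5, c_2 = -15.
q(ln 2) = (5)(2^4)(-1) + (-15)(2^5)(0) = -80.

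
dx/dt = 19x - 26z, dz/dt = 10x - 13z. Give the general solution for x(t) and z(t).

Coefficient matrix A = [[19, -26], [10, -13]].
Characteristic polynomial det(A - λI) = λ^2 - 6λ + 13 = 0.
Eigenvalues λ = 3 ± 2i (complex conjugate pair).
For λ=3+2i: an eigenvector is (3,2) - i(-2,-1) = (3 + 2i, 2 + i).
A real fundamental pair from Re and Im of e^((3+2i)t)v: X_1 = e^(3t)(cos(2t)·(3,2) + sin(2t)·(-2,-1)), X_2 = e^(3t)(sin(2t)·(3,2) - cos(2t)·(-2,-1)).
General solution: K_1X_1 + K_2X_2.

x(t) = -2K_1e^(3t)sin(2t) + 3K_1e^(3t)cos(2t) + 3K_2e^(3t)sin(2t) + 2K_2e^(3t)cos(2t), z(t) = -K_1e^(3t)sin(2t) + 2K_1e^(3t)cos(2t) + 2K_2e^(3t)sin(2t) + K_2e^(3t)cos(2t)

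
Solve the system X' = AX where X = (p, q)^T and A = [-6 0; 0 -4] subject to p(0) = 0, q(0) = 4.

Coefficient matrix A = [[-6, 0], [0, -4]].
Characteristic polynomial det(A - λI) = λ^2 + 10λ + 24 = 0.
Eigenvalues λ = -4, -6.
For λ=-4: (A-λI) row 1 is [-2, 0], so an eigenvector is (0, -1).
For λ=-6: (A-λI) row 2 is [0, 2], so an eigenvector is (1, 0).
General solution: c_1e^(-4t)(0,-1) + c_2e^(-6t)(1,0).
Applying p(0)=0, q(0)=4 gives c_1=-4, c_2=0.

p(t) = 0, q(t) = 4e^(-4t)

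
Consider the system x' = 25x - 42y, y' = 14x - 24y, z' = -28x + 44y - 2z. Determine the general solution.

x(t) = -3K_1e^(-3t) + 2K_3e^(4t), y(t) = -2K_1e^(-3t) + K_3e^(4t), z(t) = 4K_1e^(-3t) + K_2e^(-2t) - 2K_3e^(4t)

Coefficient matrix A = [[25, -42, 0], [14, -24, 0], [-28, 44, -2]].
det(A - λI) = 0 gives eigenvalues λ = -3, -2, 4.
For λ=-3: eigenvector (-3,-2,4).
For λ=-2: eigenvector (0,0,1).
For λ=4: eigenvector (2,1,-2).
General solution: K_1e^(-3t)(-3,-2,4) + K_2e^(-2t)(0,0,1) + K_3e^(4t)(2,1,-2).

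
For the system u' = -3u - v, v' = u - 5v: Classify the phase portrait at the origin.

stable improper node

A = [[-3,-1],[1,-5]]; det(A-λI) = λ^2 + 8λ + 16.
repeated λ = -4 with a single eigenvector.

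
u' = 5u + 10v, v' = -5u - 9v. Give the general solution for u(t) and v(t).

Coefficient matrix A = [[5, 10], [-5, -9]].
Characteristic polynomial det(A - λI) = λ^2 + 4λ + 5 = 0.
Eigenvalues λ = -2 ± i (complex conjugate pair).
For λ=-2+i: an eigenvector is (-3,2) - i(-1,1) = (-3 + i, 2 - i).
A real fundamental pair from Re and Im of e^((-2+i)t)v: X_1 = e^(-2t)(cos(t)·(-3,2) + sin(t)·(-1,1)), X_2 = e^(-2t)(sin(t)·(-3,2) - cos(t)·(-1,1)).
General solution: c_1X_1 + c_2X_2.

u(t) = -c_1e^(-2t)sin(t) - 3c_1e^(-2t)cos(t) - 3c_2e^(-2t)sin(t) + c_2e^(-2t)cos(t), v(t) = c_1e^(-2t)sin(t) + 2c_1e^(-2t)cos(t) + 2c_2e^(-2t)sin(t) - c_2e^(-2t)cos(t)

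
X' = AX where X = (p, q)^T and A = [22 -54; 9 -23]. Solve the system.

Coefficient matrix A = [[22, -54], [9, -23]].
Characteristic polynomial det(A - λI) = λ^2 + λ - 20 = 0.
Eigenvalues λ = -5, 4.
For λ=-5: (A-λI) row 1 is [27, -54], so an eigenvector is (2, 1).
For λ=4: (A-λI) row 1 is [18, -54], so an eigenvector is (3, 1).
General solution: C_1e^(-5t)(2,1) + C_2e^(4t)(3,1).

p(t) = 2C_1e^(-5t) + 3C_2e^(4t), q(t) = C_1e^(-5t) + C_2e^(4t)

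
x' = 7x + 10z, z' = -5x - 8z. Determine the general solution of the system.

x(t) = -K_1e^(-3t) - 2K_2e^(2t), z(t) = K_1e^(-3t) + K_2e^(2t)

Coefficient matrix A = [[7, 10], [-5, -8]].
Characteristic polynomial det(A - λI) = λ^2 + λ - 6 = 0.
Eigenvalues λ = -3, 2.
For λ=-3: (A-λI) row 1 is [10, 10], so an eigenvector is (-1, 1).
For λ=2: (A-λI) row 1 is [5, 10], so an eigenvector is (-2, 1).
General solution: K_1e^(-3t)(-1,1) + K_2e^(2t)(-2,1).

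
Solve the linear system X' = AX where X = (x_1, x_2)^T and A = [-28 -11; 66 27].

x_1(t) = -K_1e^(-6t) + K_2e^(5t), x_2(t) = 2K_1e^(-6t) - 3K_2e^(5t)

Coefficient matrix A = [[-28, -11], [66, 27]].
Characteristic polynomial det(A - λI) = λ^2 + λ - 30 = 0.
Eigenvalues λ = -6, 5.
For λ=-6: (A-λI) row 1 is [-22, -11], so an eigenvector is (-1, 2).
For λ=5: (A-λI) row 1 is [-33, -11], so an eigenvector is (1, -3).
General solution: K_1e^(-6t)(-1,2) + K_2e^(5t)(1,-3).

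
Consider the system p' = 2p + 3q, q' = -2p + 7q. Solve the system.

p(t) = -C_1e^(5t) + 3C_2e^(4t), q(t) = -C_1e^(5t) + 2C_2e^(4t)

Coefficient matrix A = [[2, 3], [-2, 7]].
Characteristic polynomial det(A - λI) = λ^2 - 9λ + 20 = 0.
Eigenvalues λ = 5, 4.
For λ=5: (A-λI) row 1 is [-3, 3], so an eigenvector is (-1, -1).
For λ=4: (A-λI) row 1 is [-2, 3], so an eigenvector is (3, 2).
General solution: C_1e^(5t)(-1,-1) + C_2e^(4t)(3,2).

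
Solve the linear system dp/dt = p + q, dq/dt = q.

p(t) = -K_1e^(t) - K_2te^(t) + 3K_2e^(t), q(t) = -K_2e^(t)

Coefficient matrix A = [[1, 1], [0, 1]].
Characteristic polynomial det(A - λI) = λ^2 - 2λ + 1 = 0.
Single eigenvalue λ = 1 with algebraic multiplicity 2.
Eigenvector v = (-1,0); generalized eigenvector w with (A-λI)w=v is (3,-1).
General solution: e^(t)[K_1·v + K_2·(t·v + w)].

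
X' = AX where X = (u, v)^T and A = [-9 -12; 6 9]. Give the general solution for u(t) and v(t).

u(t) = -2K_1e^(-3t) - K_2e^(3t), v(t) = K_1e^(-3t) + K_2e^(3t)

Coefficient matrix A = [[-9, -12], [6, 9]].
Characteristic polynomial det(A - λI) = λ^2 - 9 = 0.
Eigenvalues λ = -3, 3.
For λ=-3: (A-λI) row 1 is [-6, -12], so an eigenvector is (-2, 1).
For λ=3: (A-λI) row 1 is [-12, -12], so an eigenvector is (-1, 1).
General solution: K_1e^(-3t)(-2,1) + K_2e^(3t)(-1,1).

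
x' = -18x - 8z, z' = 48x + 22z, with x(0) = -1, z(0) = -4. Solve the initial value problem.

Coefficient matrix A = [[-18, -8], [48, 22]].
Characteristic polynomial det(A - λI) = λ^2 - 4λ - 12 = 0.
Eigenvalues λ = 6, -2.
For λ=6: (A-λI) row 1 is [-24, -8], so an eigenvector is (-1, 3).
For λ=-2: (A-λI) row 1 is [-16, -8], so an eigenvector is (-1, 2).
General solution: c_1e^(6t)(-1,3) + c_2e^(-2t)(-1,2).
Applying x(0)=-1, z(0)=-4 gives c_1=-6, c_2=7.

x(t) = 6e^(6t) - 7e^(-2t), z(t) = -18e^(6t) + 14e^(-2t)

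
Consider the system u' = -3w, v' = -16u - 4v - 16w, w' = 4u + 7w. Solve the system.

Coefficient matrix A = [[0, 0, -3], [-16, -4, -16], [4, 0, 7]].
det(A - λI) = 0 gives eigenvalues λ = 4, 3, -4.
For λ=4: eigenvector (-3,-2,4).
For λ=3: eigenvector (-1,0,1).
For λ=-4: eigenvector (0,1,0).
General solution: K_1e^(4t)(-3,-2,4) + K_2e^(3t)(-1,0,1) + K_3e^(-4t)(0,1,0).

u(t) = -3K_1e^(4t) - K_2e^(3t), v(t) = -2K_1e^(4t) + K_3e^(-4t), w(t) = 4K_1e^(4t) + K_2e^(3t)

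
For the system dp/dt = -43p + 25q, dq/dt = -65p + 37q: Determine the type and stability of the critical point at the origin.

A = [[-43,25],[-65,37]]; det(A-λI) = λ^2 + 6λ + 34.
λ = -3 ± 5i: negative real part.

stable spiral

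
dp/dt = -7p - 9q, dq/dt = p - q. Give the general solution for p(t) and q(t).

p(t) = 3c_1e^(-4t) + 3c_2te^(-4t) - c_2e^(-4t), q(t) = -c_1e^(-4t) - c_2te^(-4t)

Coefficient matrix A = [[-7, -9], [1, -1]].
Characteristic polynomial det(A - λI) = λ^2 + 8λ + 16 = 0.
Single eigenvalue λ = -4 with algebraic multiplicity 2.
Eigenvector v = (3,-1); generalized eigenvector w with (A-λI)w=v is (-1,0).
General solution: e^(-4t)[c_1·v + c_2·(t·v + w)].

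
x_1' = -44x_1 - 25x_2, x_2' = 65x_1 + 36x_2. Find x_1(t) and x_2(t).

x_1(t) = C_1e^(-4t)sin(5t) - 2C_1e^(-4t)cos(5t) - 2C_2e^(-4t)sin(5t) - C_2e^(-4t)cos(5t), x_2(t) = -2C_1e^(-4t)sin(5t) + 3C_1e^(-4t)cos(5t) + 3C_2e^(-4t)sin(5t) + 2C_2e^(-4t)cos(5t)

Coefficient matrix A = [[-44, -25], [65, 36]].
Characteristic polynomial det(A - λI) = λ^2 + 8λ + 41 = 0.
Eigenvalues λ = -4 ± 5i (complex conjugate pair).
For λ=-4+5i: an eigenvector is (-2,3) - i(1,-2) = (-2 - i, 3 + 2i).
A real fundamental pair from Re and Im of e^((-4+5i)t)v: X_1 = e^(-4t)(cos(5t)·(-2,3) + sin(5t)·(1,-2)), X_2 = e^(-4t)(sin(5t)·(-2,3) - cos(5t)·(1,-2)).
General solution: C_1X_1 + C_2X_2.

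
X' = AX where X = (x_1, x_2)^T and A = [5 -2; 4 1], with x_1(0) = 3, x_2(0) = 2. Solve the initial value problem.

x_1(t) = e^(3t)sin(2t) + 3e^(3t)cos(2t), x_2(t) = 4e^(3t)sin(2t) + 2e^(3t)cos(2t)

Coefficient matrix A = [[5, -2], [4, 1]].
Characteristic polynomial det(A - λI) = λ^2 - 6λ + 13 = 0.
Eigenvalues λ = 3 ± 2i (complex conjugate pair).
For λ=3+2i: an eigenvector is (0,1) - i(-1,-1) = (0 + i, 1 + i).
A real fundamental pair from Re and Im of e^((3+2i)t)v: X_1 = e^(3t)(cos(2t)·(0,1) + sin(2t)·(-1,-1)), X_2 = e^(3t)(sin(2t)·(0,1) - cos(2t)·(-1,-1)).
General solution: c_1X_1 + c_2X_2.
Applying x_1(0)=3, x_2(0)=2 gives c_1=-1, c_2=3.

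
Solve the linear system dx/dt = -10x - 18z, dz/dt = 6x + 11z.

Coefficient matrix A = [[-10, -18], [6, 11]].
Characteristic polynomial det(A - λI) = λ^2 - λ - 2 = 0.
Eigenvalues λ = -1, 2.
For λ=-1: (A-λI) row 1 is [-9, -18], so an eigenvector is (2, -1).
For λ=2: (A-λI) row 1 is [-12, -18], so an eigenvector is (3, -2).
General solution: c_1e^(-t)(2,-1) + c_2e^(2t)(3,-2).

x(t) = 2c_1e^(-t) + 3c_2e^(2t), z(t) = -c_1e^(-t) - 2c_2e^(2t)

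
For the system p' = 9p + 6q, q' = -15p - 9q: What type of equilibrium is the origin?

A = [[9,6],[-15,-9]]; det(A-λI) = λ^2 + 9.
λ = 0 ± 3i: zero real part.

center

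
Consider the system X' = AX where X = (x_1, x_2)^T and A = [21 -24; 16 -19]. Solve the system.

x_1(t) = -3K_1e^(5t) - K_2e^(-3t), x_2(t) = -2K_1e^(5t) - K_2e^(-3t)

Coefficient matrix A = [[21, -24], [16, -19]].
Characteristic polynomial det(A - λI) = λ^2 - 2λ - 15 = 0.
Eigenvalues λ = 5, -3.
For λ=5: (A-λI) row 1 is [16, -24], so an eigenvector is (-3, -2).
For λ=-3: (A-λI) row 1 is [24, -24], so an eigenvector is (-1, -1).
General solution: K_1e^(5t)(-3,-2) + K_2e^(-3t)(-1,-1).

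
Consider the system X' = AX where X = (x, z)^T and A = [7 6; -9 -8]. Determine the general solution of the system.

x(t) = C_1e^(t) - 2C_2e^(-2t), z(t) = -C_1e^(t) + 3C_2e^(-2t)

Coefficient matrix A = [[7, 6], [-9, -8]].
Characteristic polynomial det(A - λI) = λ^2 + λ - 2 = 0.
Eigenvalues λ = 1, -2.
For λ=1: (A-λI) row 1 is [6, 6], so an eigenvector is (1, -1).
For λ=-2: (A-λI) row 1 is [9, 6], so an eigenvector is (-2, 3).
General solution: C_1e^(t)(1,-1) + C_2e^(-2t)(-2,3).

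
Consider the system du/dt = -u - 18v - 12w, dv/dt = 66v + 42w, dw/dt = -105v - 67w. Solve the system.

u(t) = K_1e^(-t) - 2K_2e^(-4t), v(t) = 3K_2e^(-4t) + 2K_3e^(3t), w(t) = -5K_2e^(-4t) - 3K_3e^(3t)

Coefficient matrix A = [[-1, -18, -12], [0, 66, 42], [0, -105, -67]].
det(A - λI) = 0 gives eigenvalues λ = -1, -4, 3.
For λ=-1: eigenvector (1,0,0).
For λ=-4: eigenvector (-2,3,-5).
For λ=3: eigenvector (0,2,-3).
General solution: K_1e^(-t)(1,0,0) + K_2e^(-4t)(-2,3,-5) + K_3e^(3t)(0,2,-3).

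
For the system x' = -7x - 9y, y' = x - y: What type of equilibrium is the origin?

stable improper node

A = [[-7,-9],[1,-1]]; det(A-λI) = λ^2 + 8λ + 16.
repeated λ = -4 with a single eigenvector.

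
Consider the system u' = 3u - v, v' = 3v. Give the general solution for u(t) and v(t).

Coefficient matrix A = [[3, -1], [0, 3]].
Characteristic polynomial det(A - λI) = λ^2 - 6λ + 9 = 0.
Single eigenvalue λ = 3 with algebraic multiplicity 2.
Eigenvector v = (-1,0); generalized eigenvector w with (A-λI)w=v is (-3,1).
General solution: e^(3t)[c_1·v + c_2·(t·v + w)].

u(t) = -c_1e^(3t) - c_2te^(3t) - 3c_2e^(3t), v(t) = c_2e^(3t)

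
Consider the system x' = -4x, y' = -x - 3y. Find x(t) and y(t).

Coefficient matrix A = [[-4, 0], [-1, -3]].
Characteristic polynomial det(A - λI) = λ^2 + 7λ + 12 = 0.
Eigenvalues λ = -4, -3.
For λ=-4: (A-λI) row 2 is [-1, 1], so an eigenvector is (1, 1).
For λ=-3: (A-λI) row 1 is [-1, 0], so an eigenvector is (0, -1).
General solution: c_1e^(-4t)(1,1) + c_2e^(-3t)(0,-1).

x(t) = c_1e^(-4t), y(t) = c_1e^(-4t) - c_2e^(-3t)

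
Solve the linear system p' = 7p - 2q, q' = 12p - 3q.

p(t) = K_1e^(t) + K_2e^(3t), q(t) = 3K_1e^(t) + 2K_2e^(3t)

Coefficient matrix A = [[7, -2], [12, -3]].
Characteristic polynomial det(A - λI) = λ^2 - 4λ + 3 = 0.
Eigenvalues λ = 1, 3.
For λ=1: (A-λI) row 1 is [6, -2], so an eigenvector is (1, 3).
For λ=3: (A-λI) row 1 is [4, -2], so an eigenvector is (1, 2).
General solution: K_1e^(t)(1,3) + K_2e^(3t)(1,2).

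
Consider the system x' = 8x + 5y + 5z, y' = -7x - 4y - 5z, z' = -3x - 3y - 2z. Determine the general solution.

x(t) = c_2e^(3t) - c_3e^(-2t), y(t) = c_1e^(t) - c_2e^(3t) + c_3e^(-2t), z(t) = -c_1e^(t) + c_3e^(-2t)

Coefficient matrix A = [[8, 5, 5], [-7, -4, -5], [-3, -3, -2]].
det(A - λI) = 0 gives eigenvalues λ = 1, 3, -2.
For λ=1: eigenvector (0,1,-1).
For λ=3: eigenvector (1,-1,0).
For λ=-2: eigenvector (-1,1,1).
General solution: c_1e^(t)(0,1,-1) + c_2e^(3t)(1,-1,0) + c_3e^(-2t)(-1,1,1).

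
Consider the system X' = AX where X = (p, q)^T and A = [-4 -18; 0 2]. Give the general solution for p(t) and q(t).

Coefficient matrix A = [[-4, -18], [0, 2]].
Characteristic polynomial det(A - λI) = λ^2 + 2λ - 8 = 0.
Eigenvalues λ = 2, -4.
For λ=2: (A-λI) row 1 is [-6, -18], so an eigenvector is (-3, 1).
For λ=-4: (A-λI) row 1 is [0, -18], so an eigenvector is (-1, 0).
General solution: c_1e^(2t)(-3,1) + c_2e^(-4t)(-1,0).

p(t) = -3c_1e^(2t) - c_2e^(-4t), q(t) = c_1e^(2t)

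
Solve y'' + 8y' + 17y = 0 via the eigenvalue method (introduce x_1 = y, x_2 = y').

y(t) = C_1e^(-4t)cos(t) + C_2e^(-4t)sin(t)

Let x_1 = y, x_2 = y'. Then x_1' = x_2 and x_2' = -17x_1 - 8x_2.
A = [[0,1],[-17,-8]]; det(A-λI) = λ^2 + 8λ + 17.
Eigenvalues λ = -4 ± i.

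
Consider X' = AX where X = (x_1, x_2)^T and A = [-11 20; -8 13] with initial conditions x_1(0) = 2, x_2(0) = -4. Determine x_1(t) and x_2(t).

Coefficient matrix A = [[-11, 20], [-8, 13]].
Characteristic polynomial det(A - λI) = λ^2 - 2λ + 17 = 0.
Eigenvalues λ = 1 ± 4i (complex conjugate pair).
For λ=1+4i: an eigenvector is (-1,-1) - i(-2,-1) = (-1 + 2i, -1 + i).
A real fundamental pair from Re and Im of e^((1+4i)t)v: X_1 = e^(t)(cos(4t)·(-1,-1) + sin(4t)·(-2,-1)), X_2 = e^(t)(sin(4t)·(-1,-1) - cos(4t)·(-2,-1)).
General solution: c_1X_1 + c_2X_2.
Applying x_1(0)=2, x_2(0)=-4 gives c_1=10, c_2=6.

x_1(t) = -26e^(t)sin(4t) + 2e^(t)cos(4t), x_2(t) = -16e^(t)sin(4t) - 4e^(t)cos(4t)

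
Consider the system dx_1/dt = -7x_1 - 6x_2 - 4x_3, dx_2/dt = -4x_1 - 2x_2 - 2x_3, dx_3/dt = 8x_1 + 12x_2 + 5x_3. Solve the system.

Coefficient matrix A = [[-7, -6, -4], [-4, -2, -2], [8, 12, 5]].
det(A - λI) = 0 gives eigenvalues λ = 1, -2, -3.
For λ=1: eigenvector (1,0,-2).
For λ=-2: eigenvector (2,1,-4).
For λ=-3: eigenvector (4,2,-7).
General solution: c_1e^(t)(1,0,-2) + c_2e^(-2t)(2,1,-4) + c_3e^(-3t)(4,2,-7).

x_1(t) = c_1e^(t) + 2c_2e^(-2t) + 4c_3e^(-3t), x_2(t) = c_2e^(-2t) + 2c_3e^(-3t), x_3(t) = -2c_1e^(t) - 4c_2e^(-2t) - 7c_3e^(-3t)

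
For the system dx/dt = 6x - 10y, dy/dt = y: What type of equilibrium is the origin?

A = [[6,-10],[0,1]]; det(A-λI) = λ^2 - 7λ + 6.
λ = 1, 6: both positive.

unstable node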